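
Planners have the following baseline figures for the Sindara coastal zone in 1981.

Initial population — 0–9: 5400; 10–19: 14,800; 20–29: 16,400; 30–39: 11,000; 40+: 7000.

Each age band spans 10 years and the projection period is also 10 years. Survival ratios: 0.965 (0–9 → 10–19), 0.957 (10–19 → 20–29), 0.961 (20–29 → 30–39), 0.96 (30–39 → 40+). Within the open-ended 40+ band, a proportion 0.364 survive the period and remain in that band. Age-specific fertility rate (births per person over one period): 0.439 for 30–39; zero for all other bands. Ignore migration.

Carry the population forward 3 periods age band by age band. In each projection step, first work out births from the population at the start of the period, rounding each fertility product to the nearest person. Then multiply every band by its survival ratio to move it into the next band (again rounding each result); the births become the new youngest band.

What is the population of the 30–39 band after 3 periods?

— Period 1 —
Births: 11000 * 0.439 = 4829
10–19: 5400 * 0.965 = 5211
20–29: 14800 * 0.957 = 14164
30–39: 16400 * 0.961 = 15760
40+: 11000 * 0.96 + 7000 * 0.364 = 10560 + 2548 = 13108
Population now: 0–9=4829, 10–19=5211, 20–29=14164, 30–39=15760, 40+=13108
— Period 2 —
Births: 15760 * 0.439 = 6919
10–19: 4829 * 0.965 = 4660
20–29: 5211 * 0.957 = 4987
30–39: 14164 * 0.961 = 13612
40+: 15760 * 0.96 + 13108 * 0.364 = 15130 + 4771 = 19901
Population now: 0–9=6919, 10–19=4660, 20–29=4987, 30–39=13612, 40+=19901
— Period 3 —
Births: 13612 * 0.439 = 5976
10–19: 6919 * 0.965 = 6677
20–29: 4660 * 0.957 = 4460
30–39: 4987 * 0.961 = 4793
40+: 13612 * 0.96 + 19901 * 0.364 = 13068 + 7244 = 20312
Population now: 0–9=5976, 10–19=6677, 20–29=4460, 30–39=4793, 40+=20312

4793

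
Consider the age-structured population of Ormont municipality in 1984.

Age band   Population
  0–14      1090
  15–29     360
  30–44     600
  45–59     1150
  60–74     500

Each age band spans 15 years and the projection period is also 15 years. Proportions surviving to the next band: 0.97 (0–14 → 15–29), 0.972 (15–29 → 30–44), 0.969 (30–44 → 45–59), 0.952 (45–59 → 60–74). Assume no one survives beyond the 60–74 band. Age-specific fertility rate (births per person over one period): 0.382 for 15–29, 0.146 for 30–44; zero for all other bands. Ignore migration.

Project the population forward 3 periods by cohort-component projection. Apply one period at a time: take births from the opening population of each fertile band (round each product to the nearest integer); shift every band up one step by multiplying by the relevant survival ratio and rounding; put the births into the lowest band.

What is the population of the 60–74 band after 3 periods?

(Groups numbered youngest = 1 to oldest = 5.)
[period 1]
Births: 360 × 0.382 = 138, 600 × 0.146 = 88 → total 226
Group 2: 1090 × 0.97 = 1057
Group 3: 360 × 0.972 = 350
Group 4: 600 × 0.969 = 581
Group 5: 1150 × 0.952 = 1095
End of period: [226, 1057, 350, 581, 1095]
[period 2]
Births: 1057 × 0.382 = 404, 350 × 0.146 = 51 → total 455
Group 2: 226 × 0.97 = 219
Group 3: 1057 × 0.972 = 1027
Group 4: 350 × 0.969 = 339
Group 5: 581 × 0.952 = 553
End of period: [455, 219, 1027, 339, 553]
[period 3]
Births: 219 × 0.382 = 84, 1027 × 0.146 = 150 → total 234
Group 2: 455 × 0.97 = 441
Group 3: 219 × 0.972 = 213
Group 4: 1027 × 0.969 = 995
Group 5: 339 × 0.952 = 323
End of period: [234, 441, 213, 995, 323]

323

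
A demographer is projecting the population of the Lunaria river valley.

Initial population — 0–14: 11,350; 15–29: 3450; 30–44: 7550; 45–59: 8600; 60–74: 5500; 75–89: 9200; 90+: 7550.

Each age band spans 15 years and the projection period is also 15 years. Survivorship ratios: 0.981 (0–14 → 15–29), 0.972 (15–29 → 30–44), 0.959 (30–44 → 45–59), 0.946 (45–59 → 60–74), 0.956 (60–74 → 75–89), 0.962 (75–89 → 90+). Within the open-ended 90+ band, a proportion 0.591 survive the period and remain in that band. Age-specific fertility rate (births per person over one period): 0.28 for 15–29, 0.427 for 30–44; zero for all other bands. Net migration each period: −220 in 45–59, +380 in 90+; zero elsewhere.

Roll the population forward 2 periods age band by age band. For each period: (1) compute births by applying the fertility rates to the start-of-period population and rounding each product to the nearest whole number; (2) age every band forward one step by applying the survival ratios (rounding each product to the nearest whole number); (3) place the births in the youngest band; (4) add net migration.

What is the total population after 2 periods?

— Period 1 —
Births: 3450 * 0.28 = 966, 7550 * 0.427 = 3224 — total 4190
15–29: 11350 * 0.981 = 11134
30–44: 3450 * 0.972 = 3353
45–59: 7550 * 0.959 = 7240
60–74: 8600 * 0.946 = 8136
75–89: 5500 * 0.956 = 5258
90+: 9200 * 0.962 + 7550 * 0.591 = 8850 + 4462 = 13312
Net migration: 45–59 − 220 → 7020; 90+ + 380 → 13692
Giving 4190 / 11134 / 3353 / 7020 / 8136 / 5258 / 13692.
— Period 2 —
Births: 11134 * 0.28 = 3118, 3353 * 0.427 = 1432 — total 4550
15–29: 4190 * 0.981 = 4110
30–44: 11134 * 0.972 = 10822
45–59: 3353 * 0.959 = 3216
60–74: 7020 * 0.946 = 6641
75–89: 8136 * 0.956 = 7778
90+: 5258 * 0.962 + 13692 * 0.591 = 5058 + 8092 = 13150
Net migration: 45–59 − 220 → 2996; 90+ + 380 → 13530
Giving 4550 / 4110 / 10822 / 2996 / 6641 / 7778 / 13530.
Total after period 2: 4550 + 4110 + 10822 + 2996 + 6641 + 7778 + 13530 = 50427

50427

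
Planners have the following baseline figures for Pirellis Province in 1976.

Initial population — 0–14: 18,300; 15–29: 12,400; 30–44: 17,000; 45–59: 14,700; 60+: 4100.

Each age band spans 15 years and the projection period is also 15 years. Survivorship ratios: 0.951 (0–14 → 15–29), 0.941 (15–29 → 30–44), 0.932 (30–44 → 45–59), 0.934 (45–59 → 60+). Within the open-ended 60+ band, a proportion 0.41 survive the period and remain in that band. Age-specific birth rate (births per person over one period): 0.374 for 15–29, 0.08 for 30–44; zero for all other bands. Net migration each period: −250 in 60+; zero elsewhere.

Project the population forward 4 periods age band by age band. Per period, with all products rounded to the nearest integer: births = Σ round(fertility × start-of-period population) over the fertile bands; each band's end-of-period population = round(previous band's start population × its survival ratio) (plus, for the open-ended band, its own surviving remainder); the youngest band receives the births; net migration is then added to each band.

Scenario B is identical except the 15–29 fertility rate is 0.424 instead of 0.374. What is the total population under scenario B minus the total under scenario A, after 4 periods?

2558

— Period 1 —
Births: 12400 * 0.374 = 4638, 17000 * 0.08 = 1360 → 5998
15–29: 18300 * 0.951 = 17403
30–44: 12400 * 0.941 = 11668
45–59: 17000 * 0.932 = 15844
60+: 14700 * 0.934 + 4100 * 0.41 = 13730 + 1681 = 15411
Net migration: 60+ − 250 → 15161
Population now: 0–14=5998, 15–29=17403, 30–44=11668, 45–59=15844, 60+=15161
— Period 2 —
Births: 17403 * 0.374 = 6509, 11668 * 0.08 = 933 → 7442
15–29: 5998 * 0.951 = 5704
30–44: 17403 * 0.941 = 16376
45–59: 11668 * 0.932 = 10875
60+: 15844 * 0.934 + 15161 * 0.41 = 14798 + 6216 = 21014
Net migration: 60+ − 250 → 20764
Population now: 0–14=7442, 15–29=5704, 30–44=16376, 45–59=10875, 60+=20764
— Period 3 —
Births: 5704 * 0.374 = 2133, 16376 * 0.08 = 1310 → 3443
15–29: 7442 * 0.951 = 7077
30–44: 5704 * 0.941 = 5367
45–59: 16376 * 0.932 = 15262
60+: 10875 * 0.934 + 20764 * 0.41 = 10157 + 8513 = 18670
Net migration: 60+ − 250 → 18420
Population now: 0–14=3443, 15–29=7077, 30–44=5367, 45–59=15262, 60+=18420
— Period 4 —
Births: 7077 * 0.374 = 2647, 5367 * 0.08 = 429 → 3076
15–29: 3443 * 0.951 = 3274
30–44: 7077 * 0.941 = 6659
45–59: 5367 * 0.932 = 5002
60+: 15262 * 0.934 + 18420 * 0.41 = 14255 + 7552 = 21807
Net migration: 60+ − 250 → 21557
Population now: 0–14=3076, 15–29=3274, 30–44=6659, 45–59=5002, 60+=21557
Scenario A total after 4 periods: 39568
Scenario B projection —
— Period 1 —
Births: 12400 * 0.424 = 5258, 17000 * 0.08 = 1360 → 6618
15–29: 18300 * 0.951 = 17403
30–44: 12400 * 0.941 = 11668
45–59: 17000 * 0.932 = 15844
60+: 14700 * 0.934 + 4100 * 0.41 = 13730 + 1681 = 15411
Net migration: 60+ − 250 → 15161
Population now: 0–14=6618, 15–29=17403, 30–44=11668, 45–59=15844, 60+=15161
— Period 2 —
Births: 17403 * 0.424 = 7379, 11668 * 0.08 = 933 → 8312
15–29: 6618 * 0.951 = 6294
30–44: 17403 * 0.941 = 16376
45–59: 11668 * 0.932 = 10875
60+: 15844 * 0.934 + 15161 * 0.41 = 14798 + 6216 = 21014
Net migration: 60+ − 250 → 20764
Population now: 0–14=8312, 15–29=6294, 30–44=16376, 45–59=10875, 60+=20764
— Period 3 —
Births: 6294 * 0.424 = 2669, 16376 * 0.08 = 1310 → 3979
15–29: 8312 * 0.951 = 7905
30–44: 6294 * 0.941 = 5923
45–59: 16376 * 0.932 = 15262
60+: 10875 * 0.934 + 20764 * 0.41 = 10157 + 8513 = 18670
Net migration: 60+ − 250 → 18420
Population now: 0–14=3979, 15–29=7905, 30–44=5923, 45–59=15262, 60+=18420
— Period 4 —
Births: 7905 * 0.424 = 3352, 5923 * 0.08 = 474 → 3826
15–29: 3979 * 0.951 = 3784
30–44: 7905 * 0.941 = 7439
45–59: 5923 * 0.932 = 5520
60+: 15262 * 0.934 + 18420 * 0.41 = 14255 + 7552 = 21807
Net migration: 60+ − 250 → 21557
Population now: 0–14=3826, 15–29=3784, 30–44=7439, 45–59=5520, 60+=21557
Scenario B total after 4 periods: 42126
Difference B − A = 42126 − 39568 = 2558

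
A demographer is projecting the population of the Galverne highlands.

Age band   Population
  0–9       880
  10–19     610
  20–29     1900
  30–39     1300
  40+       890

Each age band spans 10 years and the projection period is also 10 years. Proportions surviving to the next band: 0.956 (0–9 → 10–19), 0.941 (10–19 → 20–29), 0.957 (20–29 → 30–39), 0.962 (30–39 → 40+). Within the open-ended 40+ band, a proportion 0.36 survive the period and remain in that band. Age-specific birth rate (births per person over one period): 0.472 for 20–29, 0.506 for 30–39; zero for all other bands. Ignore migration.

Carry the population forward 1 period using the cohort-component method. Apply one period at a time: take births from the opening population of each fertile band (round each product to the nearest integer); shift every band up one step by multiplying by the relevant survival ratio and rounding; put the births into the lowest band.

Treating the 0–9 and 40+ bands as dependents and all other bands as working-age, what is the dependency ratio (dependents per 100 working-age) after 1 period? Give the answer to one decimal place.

(Bands numbered youngest = 1 to oldest = 5.)
— Period 1 —
Births: 1900 × 0.472 = 897, 1300 × 0.506 = 658 ⇒ total 1555
Band 2: 880 × 0.956 = 841
Band 3: 610 × 0.941 = 574
Band 4: 1900 × 0.957 = 1818
Band 5: 1300 × 0.962 + 890 × 0.36 = 1251 + 320 = 1571
→ [1555, 841, 574, 1818, 1571]
Dependents (band 0–9 + band 40+) = 1555 + 1571 = 3126; working-age = 3233; ratio = 3126/3233 × 100 = 96.7

96.7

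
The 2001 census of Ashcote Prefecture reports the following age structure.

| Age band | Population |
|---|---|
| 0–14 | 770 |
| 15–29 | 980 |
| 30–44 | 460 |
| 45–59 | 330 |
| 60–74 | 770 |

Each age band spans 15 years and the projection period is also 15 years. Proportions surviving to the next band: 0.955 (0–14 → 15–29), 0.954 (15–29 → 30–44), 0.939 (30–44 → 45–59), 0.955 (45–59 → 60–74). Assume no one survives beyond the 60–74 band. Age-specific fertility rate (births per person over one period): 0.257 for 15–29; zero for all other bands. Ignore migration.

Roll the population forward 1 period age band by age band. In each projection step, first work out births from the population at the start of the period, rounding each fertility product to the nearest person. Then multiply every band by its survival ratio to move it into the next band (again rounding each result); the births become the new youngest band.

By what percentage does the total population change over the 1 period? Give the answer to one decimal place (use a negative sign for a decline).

-19.4

Period 1:
Births: 980 × 0.257 = 252
15–29: 770 × 0.955 = 735
30–44: 980 × 0.954 = 935
45–59: 460 × 0.939 = 432
60–74: 330 × 0.955 = 315
End of period: [252, 735, 935, 432, 315]
Total: 3310 → 2669; change = -641; percentage change = -19.4%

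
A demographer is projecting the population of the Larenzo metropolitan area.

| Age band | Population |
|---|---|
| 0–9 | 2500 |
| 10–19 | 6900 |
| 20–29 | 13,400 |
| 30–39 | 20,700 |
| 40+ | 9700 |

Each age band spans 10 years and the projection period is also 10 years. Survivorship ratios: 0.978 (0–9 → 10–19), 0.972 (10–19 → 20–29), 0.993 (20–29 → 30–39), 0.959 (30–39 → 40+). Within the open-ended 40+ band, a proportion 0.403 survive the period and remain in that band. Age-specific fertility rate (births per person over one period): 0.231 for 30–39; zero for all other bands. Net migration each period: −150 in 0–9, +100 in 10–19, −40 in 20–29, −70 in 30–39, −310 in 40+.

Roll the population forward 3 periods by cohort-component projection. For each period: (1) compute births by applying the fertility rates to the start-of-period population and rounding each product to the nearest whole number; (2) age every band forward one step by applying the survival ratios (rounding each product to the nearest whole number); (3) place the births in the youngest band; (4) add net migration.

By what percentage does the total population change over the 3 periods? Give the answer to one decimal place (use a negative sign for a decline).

Period 1.
Births: 20700 × 0.231 = 4782
10–19: 2500 × 0.978 = 2445
20–29: 6900 × 0.972 = 6707
30–39: 13400 × 0.993 = 13306
40+: 20700 × 0.959 + 9700 × 0.403 = 19851 + 3909 = 23760
Net migration: 0–9 − 150 → 4632; 10–19 + 100 → 2545; 20–29 − 40 → 6667; 30–39 − 70 → 13236; 40+ − 310 → 23450
Population now: 0–9=4632, 10–19=2545, 20–29=6667, 30–39=13236, 40+=23450
Period 2.
Births: 13236 × 0.231 = 3058
10–19: 4632 × 0.978 = 4530
20–29: 2545 × 0.972 = 2474
30–39: 6667 × 0.993 = 6620
40+: 13236 × 0.959 + 23450 × 0.403 = 12693 + 9450 = 22143
Net migration: 0–9 − 150 → 2908; 10–19 + 100 → 4630; 20–29 − 40 → 2434; 30–39 − 70 → 6550; 40+ − 310 → 21833
Population now: 0–9=2908, 10–19=4630, 20–29=2434, 30–39=6550, 40+=21833
Period 3.
Births: 6550 × 0.231 = 1513
10–19: 2908 × 0.978 = 2844
20–29: 4630 × 0.972 = 4500
30–39: 2434 × 0.993 = 2417
40+: 6550 × 0.959 + 21833 × 0.403 = 6281 + 8799 = 15080
Net migration: 0–9 − 150 → 1363; 10–19 + 100 → 2944; 20–29 − 40 → 4460; 30–39 − 70 → 2347; 40+ − 310 → 14770
Population now: 0–9=1363, 10–19=2944, 20–29=4460, 30–39=2347, 40+=14770
Total: 53200 → 25884; change = -27316; percentage change = -51.3%

-51.3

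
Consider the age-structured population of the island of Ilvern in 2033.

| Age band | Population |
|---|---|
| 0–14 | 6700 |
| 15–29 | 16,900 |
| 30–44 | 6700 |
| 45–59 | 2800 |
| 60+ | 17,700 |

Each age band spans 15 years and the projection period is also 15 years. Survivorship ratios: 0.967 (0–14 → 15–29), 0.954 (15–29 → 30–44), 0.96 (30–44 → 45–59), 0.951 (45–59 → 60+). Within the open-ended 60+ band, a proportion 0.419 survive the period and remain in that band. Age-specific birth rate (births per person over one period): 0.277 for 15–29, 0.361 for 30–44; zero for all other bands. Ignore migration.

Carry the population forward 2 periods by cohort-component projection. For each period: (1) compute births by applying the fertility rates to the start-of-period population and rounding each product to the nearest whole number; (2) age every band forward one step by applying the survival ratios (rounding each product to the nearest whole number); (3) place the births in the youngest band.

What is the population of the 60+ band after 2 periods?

Period 1.
Births: 16900 × 0.277 = 4681  |  6700 × 0.361 = 2419 → total 7100
15–29: 6700 × 0.967 = 6479
30–44: 16900 × 0.954 = 16123
45–59: 6700 × 0.96 = 6432
60+: 2800 × 0.951 + 17700 × 0.419 = 2663 + 7416 = 10079
Population now: 0–14=7100, 15–29=6479, 30–44=16123, 45–59=6432, 60+=10079
Period 2.
Births: 6479 × 0.277 = 1795  |  16123 × 0.361 = 5820 → total 7615
15–29: 7100 × 0.967 = 6866
30–44: 6479 × 0.954 = 6181
45–59: 16123 × 0.96 = 15478
60+: 6432 × 0.951 + 10079 × 0.419 = 6117 + 4223 = 10340
Population now: 0–14=7615, 15–29=6866, 30–44=6181, 45–59=15478, 60+=10340

10340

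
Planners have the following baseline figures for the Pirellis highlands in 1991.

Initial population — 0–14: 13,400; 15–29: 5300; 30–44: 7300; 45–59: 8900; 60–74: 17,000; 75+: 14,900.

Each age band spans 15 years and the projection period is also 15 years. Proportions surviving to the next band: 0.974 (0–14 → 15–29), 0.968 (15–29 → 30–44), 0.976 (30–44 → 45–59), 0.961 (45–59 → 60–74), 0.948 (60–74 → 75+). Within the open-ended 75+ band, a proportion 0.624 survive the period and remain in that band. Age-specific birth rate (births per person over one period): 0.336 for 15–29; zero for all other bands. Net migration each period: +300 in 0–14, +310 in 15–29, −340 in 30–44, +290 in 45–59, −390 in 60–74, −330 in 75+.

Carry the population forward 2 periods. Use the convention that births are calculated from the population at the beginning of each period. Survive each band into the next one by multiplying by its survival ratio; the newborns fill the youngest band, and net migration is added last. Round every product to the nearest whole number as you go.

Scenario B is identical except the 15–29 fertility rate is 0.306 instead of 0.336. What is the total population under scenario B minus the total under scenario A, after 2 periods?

-556

Numbering the bands 1..6 from youngest to oldest:
Period 1:
Births: 5300 × 0.336 = 1781
Band 2: 13400 × 0.974 = 13052
Band 3: 5300 × 0.968 = 5130
Band 4: 7300 × 0.976 = 7125
Band 5: 8900 × 0.961 = 8553
Band 6: 17000 × 0.948 + 14900 × 0.624 = 16116 + 9298 = 25414
Net migration: Band 1 + 300 → 2081; Band 2 + 310 → 13362; Band 3 − 340 → 4790; Band 4 + 290 → 7415; Band 5 − 390 → 8163; Band 6 − 330 → 25084
End of period: [2081, 13362, 4790, 7415, 8163, 25084]
Period 2:
Births: 13362 × 0.336 = 4490
Band 2: 2081 × 0.974 = 2027
Band 3: 13362 × 0.968 = 12934
Band 4: 4790 × 0.976 = 4675
Band 5: 7415 × 0.961 = 7126
Band 6: 8163 × 0.948 + 25084 × 0.624 = 7739 + 15652 = 23391
Net migration: Band 1 + 300 → 4790; Band 2 + 310 → 2337; Band 3 − 340 → 12594; Band 4 + 290 → 4965; Band 5 − 390 → 6736; Band 6 − 330 → 23061
End of period: [4790, 2337, 12594, 4965, 6736, 23061]
Scenario A total after 2 periods: 54483
Scenario B projection —
Period 1:
Births: 5300 × 0.306 = 1622
Band 2: 13400 × 0.974 = 13052
Band 3: 5300 × 0.968 = 5130
Band 4: 7300 × 0.976 = 7125
Band 5: 8900 × 0.961 = 8553
Band 6: 17000 × 0.948 + 14900 × 0.624 = 16116 + 9298 = 25414
Net migration: Band 1 + 300 → 1922; Band 2 + 310 → 13362; Band 3 − 340 → 4790; Band 4 + 290 → 7415; Band 5 − 390 → 8163; Band 6 − 330 → 25084
End of period: [1922, 13362, 4790, 7415, 8163, 25084]
Period 2:
Births: 13362 × 0.306 = 4089
Band 2: 1922 × 0.974 = 1872
Band 3: 13362 × 0.968 = 12934
Band 4: 4790 × 0.976 = 4675
Band 5: 7415 × 0.961 = 7126
Band 6: 8163 × 0.948 + 25084 × 0.624 = 7739 + 15652 = 23391
Net migration: Band 1 + 300 → 4389; Band 2 + 310 → 2182; Band 3 − 340 → 12594; Band 4 + 290 → 4965; Band 5 − 390 → 6736; Band 6 − 330 → 23061
End of period: [4389, 2182, 12594, 4965, 6736, 23061]
Scenario B total after 2 periods: 53927
Difference B − A = 53927 − 54483 = -556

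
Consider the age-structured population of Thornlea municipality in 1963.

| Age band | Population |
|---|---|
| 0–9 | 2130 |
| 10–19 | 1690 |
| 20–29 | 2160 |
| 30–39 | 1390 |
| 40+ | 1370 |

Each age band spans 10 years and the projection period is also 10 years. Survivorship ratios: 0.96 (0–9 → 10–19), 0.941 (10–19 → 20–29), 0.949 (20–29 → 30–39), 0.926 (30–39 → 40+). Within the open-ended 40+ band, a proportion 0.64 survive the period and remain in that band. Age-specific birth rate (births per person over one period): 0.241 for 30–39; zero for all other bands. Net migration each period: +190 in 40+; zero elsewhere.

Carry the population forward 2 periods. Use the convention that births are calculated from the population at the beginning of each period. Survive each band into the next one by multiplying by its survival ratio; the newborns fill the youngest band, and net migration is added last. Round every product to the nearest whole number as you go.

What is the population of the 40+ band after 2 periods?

3595

Period 1:
Births: 1390 × 0.241 = 335
10–19: 2130 × 0.96 = 2045
20–29: 1690 × 0.941 = 1590
30–39: 2160 × 0.949 = 2050
40+: 1390 × 0.926 + 1370 × 0.64 = 1287 + 877 = 2164
Net migration: 40+ + 190 → 2354
Giving 335 / 2045 / 1590 / 2050 / 2354.
Period 2:
Births: 2050 × 0.241 = 494
10–19: 335 × 0.96 = 322
20–29: 2045 × 0.941 = 1924
30–39: 1590 × 0.949 = 1509
40+: 2050 × 0.926 + 2354 × 0.64 = 1898 + 1507 = 3405
Net migration: 40+ + 190 → 3595
Giving 494 / 322 / 1924 / 1509 / 3595.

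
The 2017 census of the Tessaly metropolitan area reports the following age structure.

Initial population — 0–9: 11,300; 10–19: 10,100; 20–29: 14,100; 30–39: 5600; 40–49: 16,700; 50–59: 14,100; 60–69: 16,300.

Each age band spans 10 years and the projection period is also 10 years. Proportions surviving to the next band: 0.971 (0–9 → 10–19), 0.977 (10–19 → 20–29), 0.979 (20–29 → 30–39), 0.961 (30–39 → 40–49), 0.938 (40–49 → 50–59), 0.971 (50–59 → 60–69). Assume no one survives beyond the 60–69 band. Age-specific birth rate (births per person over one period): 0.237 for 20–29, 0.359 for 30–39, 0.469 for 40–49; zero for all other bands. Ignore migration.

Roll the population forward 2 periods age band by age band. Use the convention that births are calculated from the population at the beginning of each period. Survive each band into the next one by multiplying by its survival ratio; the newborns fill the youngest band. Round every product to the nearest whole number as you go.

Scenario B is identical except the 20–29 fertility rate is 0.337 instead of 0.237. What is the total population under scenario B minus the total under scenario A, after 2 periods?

2356

Period 1:
Births: 14100 × 0.237 = 3342  |  5600 × 0.359 = 2010  |  16700 × 0.469 = 7832 → 13184
10–19: 11300 × 0.971 = 10972
20–29: 10100 × 0.977 = 9868
30–39: 14100 × 0.979 = 13804
40–49: 5600 × 0.961 = 5382
50–59: 16700 × 0.938 = 15665
60–69: 14100 × 0.971 = 13691
Giving 13184 / 10972 / 9868 / 13804 / 5382 / 15665 / 13691.
Period 2:
Births: 9868 × 0.237 = 2339  |  13804 × 0.359 = 4956  |  5382 × 0.469 = 2524 → 9819
10–19: 13184 × 0.971 = 12802
20–29: 10972 × 0.977 = 10720
30–39: 9868 × 0.979 = 9661
40–49: 13804 × 0.961 = 13266
50–59: 5382 × 0.938 = 5048
60–69: 15665 × 0.971 = 15211
Giving 9819 / 12802 / 10720 / 9661 / 13266 / 5048 / 15211.
Scenario A total after 2 periods: 76527
Scenario B projection —
Period 1:
Births: 14100 × 0.337 = 4752  |  5600 × 0.359 = 2010  |  16700 × 0.469 = 7832 → 14594
10–19: 11300 × 0.971 = 10972
20–29: 10100 × 0.977 = 9868
30–39: 14100 × 0.979 = 13804
40–49: 5600 × 0.961 = 5382
50–59: 16700 × 0.938 = 15665
60–69: 14100 × 0.971 = 13691
Giving 14594 / 10972 / 9868 / 13804 / 5382 / 15665 / 13691.
Period 2:
Births: 9868 × 0.337 = 3326  |  13804 × 0.359 = 4956  |  5382 × 0.469 = 2524 → 10806
10–19: 14594 × 0.971 = 14171
20–29: 10972 × 0.977 = 10720
30–39: 9868 × 0.979 = 9661
40–49: 13804 × 0.961 = 13266
50–59: 5382 × 0.938 = 5048
60–69: 15665 × 0.971 = 15211
Giving 10806 / 14171 / 10720 / 9661 / 13266 / 5048 / 15211.
Scenario B total after 2 periods: 78883
Difference B − A = 78883 − 76527 = 2356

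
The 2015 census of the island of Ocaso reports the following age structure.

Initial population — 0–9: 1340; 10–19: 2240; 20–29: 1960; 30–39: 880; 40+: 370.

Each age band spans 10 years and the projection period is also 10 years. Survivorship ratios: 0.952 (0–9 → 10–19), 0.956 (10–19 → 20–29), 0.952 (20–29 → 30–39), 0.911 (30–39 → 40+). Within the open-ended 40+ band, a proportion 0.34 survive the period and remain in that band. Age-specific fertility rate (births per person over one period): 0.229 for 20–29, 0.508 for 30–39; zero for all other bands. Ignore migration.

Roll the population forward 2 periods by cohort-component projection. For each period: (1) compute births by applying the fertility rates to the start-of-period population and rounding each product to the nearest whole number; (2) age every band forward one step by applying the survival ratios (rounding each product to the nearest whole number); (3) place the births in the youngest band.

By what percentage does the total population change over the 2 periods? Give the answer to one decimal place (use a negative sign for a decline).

11.4

— Period 1 —
Births: 1960 * 0.229 = 449 ; 880 * 0.508 = 447 → total 896
10–19: 1340 * 0.952 = 1276
20–29: 2240 * 0.956 = 2141
30–39: 1960 * 0.952 = 1866
40+: 880 * 0.911 + 370 * 0.34 = 802 + 126 = 928
Population now: 0–9=896, 10–19=1276, 20–29=2141, 30–39=1866, 40+=928
— Period 2 —
Births: 2141 * 0.229 = 490 ; 1866 * 0.508 = 948 → total 1438
10–19: 896 * 0.952 = 853
20–29: 1276 * 0.956 = 1220
30–39: 2141 * 0.952 = 2038
40+: 1866 * 0.911 + 928 * 0.34 = 1700 + 316 = 2016
Population now: 0–9=1438, 10–19=853, 20–29=1220, 30–39=2038, 40+=2016
Total: 6790 → 7565; change = 775; percentage change = 11.4%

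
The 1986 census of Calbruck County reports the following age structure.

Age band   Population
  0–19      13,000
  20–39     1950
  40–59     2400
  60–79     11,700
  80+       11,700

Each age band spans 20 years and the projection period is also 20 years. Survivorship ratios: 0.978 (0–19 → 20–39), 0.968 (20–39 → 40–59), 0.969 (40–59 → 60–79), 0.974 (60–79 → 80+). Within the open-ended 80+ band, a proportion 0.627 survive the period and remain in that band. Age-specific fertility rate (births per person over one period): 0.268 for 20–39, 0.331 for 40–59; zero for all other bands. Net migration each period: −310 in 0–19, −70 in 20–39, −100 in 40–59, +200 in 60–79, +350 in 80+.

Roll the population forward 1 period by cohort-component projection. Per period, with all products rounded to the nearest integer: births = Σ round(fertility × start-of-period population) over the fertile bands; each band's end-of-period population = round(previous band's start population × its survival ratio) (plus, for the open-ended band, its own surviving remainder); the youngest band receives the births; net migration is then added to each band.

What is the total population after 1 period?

Period 1:
Births: 1950 × 0.268 = 523 ; 2400 × 0.331 = 794 — total 1317
20–39: 13000 × 0.978 = 12714
40–59: 1950 × 0.968 = 1888
60–79: 2400 × 0.969 = 2326
80+: 11700 × 0.974 + 11700 × 0.627 = 11396 + 7336 = 18732
Net migration: 0–19 − 310 → 1007; 20–39 − 70 → 12644; 40–59 − 100 → 1788; 60–79 + 200 → 2526; 80+ + 350 → 19082
End of period: [1007, 12644, 1788, 2526, 19082]
Total after period 1: 1007 + 12644 + 1788 + 2526 + 19082 = 37047

37047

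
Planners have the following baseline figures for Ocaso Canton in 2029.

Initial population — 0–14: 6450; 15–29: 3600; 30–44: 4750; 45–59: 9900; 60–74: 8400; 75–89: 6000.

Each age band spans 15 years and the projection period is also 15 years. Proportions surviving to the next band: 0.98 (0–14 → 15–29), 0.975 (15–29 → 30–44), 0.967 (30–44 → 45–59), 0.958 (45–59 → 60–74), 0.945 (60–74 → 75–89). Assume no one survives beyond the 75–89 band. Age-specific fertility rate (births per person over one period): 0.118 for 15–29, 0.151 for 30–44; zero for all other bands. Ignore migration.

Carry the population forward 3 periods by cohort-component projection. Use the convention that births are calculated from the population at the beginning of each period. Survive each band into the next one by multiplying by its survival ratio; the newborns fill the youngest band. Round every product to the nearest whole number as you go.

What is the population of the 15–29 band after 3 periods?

Period 1.
Births: 3600 × 0.118 = 425  |  4750 × 0.151 = 717 → total 1142
15–29: 6450 × 0.98 = 6321
30–44: 3600 × 0.975 = 3510
45–59: 4750 × 0.967 = 4593
60–74: 9900 × 0.958 = 9484
75–89: 8400 × 0.945 = 7938
Population now: 0–14=1142, 15–29=6321, 30–44=3510, 45–59=4593, 60–74=9484, 75–89=7938
Period 2.
Births: 6321 × 0.118 = 746  |  3510 × 0.151 = 530 → total 1276
15–29: 1142 × 0.98 = 1119
30–44: 6321 × 0.975 = 6163
45–59: 3510 × 0.967 = 3394
60–74: 4593 × 0.958 = 4400
75–89: 9484 × 0.945 = 8962
Population now: 0–14=1276, 15–29=1119, 30–44=6163, 45–59=3394, 60–74=4400, 75–89=8962
Period 3.
Births: 1119 × 0.118 = 132  |  6163 × 0.151 = 931 → total 1063
15–29: 1276 × 0.98 = 1250
30–44: 1119 × 0.975 = 1091
45–59: 6163 × 0.967 = 5960
60–74: 3394 × 0.958 = 3251
75–89: 4400 × 0.945 = 4158
Population now: 0–14=1063, 15–29=1250, 30–44=1091, 45–59=5960, 60–74=3251, 75–89=4158

1250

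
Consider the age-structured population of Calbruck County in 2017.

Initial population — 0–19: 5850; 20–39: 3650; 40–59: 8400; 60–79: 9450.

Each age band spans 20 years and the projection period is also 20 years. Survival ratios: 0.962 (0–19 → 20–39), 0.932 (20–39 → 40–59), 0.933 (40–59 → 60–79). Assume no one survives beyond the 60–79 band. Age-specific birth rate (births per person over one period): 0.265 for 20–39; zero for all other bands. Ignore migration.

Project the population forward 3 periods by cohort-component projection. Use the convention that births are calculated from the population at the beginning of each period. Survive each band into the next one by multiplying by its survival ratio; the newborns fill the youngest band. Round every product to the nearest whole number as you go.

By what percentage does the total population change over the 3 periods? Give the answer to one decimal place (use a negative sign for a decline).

-72.8

Numbering the groups 1..4 from youngest to oldest:
[period 1]
Births: 3650 × 0.265 = 967
Group 2: 5850 × 0.962 = 5628
Group 3: 3650 × 0.932 = 3402
Group 4: 8400 × 0.933 = 7837
Giving 967 / 5628 / 3402 / 7837.
[period 2]
Births: 5628 × 0.265 = 1491
Group 2: 967 × 0.962 = 930
Group 3: 5628 × 0.932 = 5245
Group 4: 3402 × 0.933 = 3174
Giving 1491 / 930 / 5245 / 3174.
[period 3]
Births: 930 × 0.265 = 246
Group 2: 1491 × 0.962 = 1434
Group 3: 930 × 0.932 = 867
Group 4: 5245 × 0.933 = 4894
Giving 246 / 1434 / 867 / 4894.
Total: 27350 → 7441; change = -19909; percentage change = -72.8%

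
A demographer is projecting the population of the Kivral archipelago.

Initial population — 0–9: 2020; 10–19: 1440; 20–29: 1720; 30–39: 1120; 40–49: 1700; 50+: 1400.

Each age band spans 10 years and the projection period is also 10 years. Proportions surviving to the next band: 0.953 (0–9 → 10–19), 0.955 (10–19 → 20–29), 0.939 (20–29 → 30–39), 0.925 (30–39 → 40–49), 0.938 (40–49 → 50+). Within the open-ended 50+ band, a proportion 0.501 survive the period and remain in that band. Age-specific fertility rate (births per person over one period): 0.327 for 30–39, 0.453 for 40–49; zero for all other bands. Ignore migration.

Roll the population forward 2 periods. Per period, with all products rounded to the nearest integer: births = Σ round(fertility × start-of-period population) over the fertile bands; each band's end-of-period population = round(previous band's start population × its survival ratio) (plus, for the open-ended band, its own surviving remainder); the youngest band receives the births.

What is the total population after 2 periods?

[period 1]
Births: 1120 * 0.327 = 366  |  1700 * 0.453 = 770 → 1136
10–19: 2020 * 0.953 = 1925
20–29: 1440 * 0.955 = 1375
30–39: 1720 * 0.939 = 1615
40–49: 1120 * 0.925 = 1036
50+: 1700 * 0.938 + 1400 * 0.501 = 1595 + 701 = 2296
Population now: 0–9=1136, 10–19=1925, 20–29=1375, 30–39=1615, 40–49=1036, 50+=2296
[period 2]
Births: 1615 * 0.327 = 528  |  1036 * 0.453 = 469 → 997
10–19: 1136 * 0.953 = 1083
20–29: 1925 * 0.955 = 1838
30–39: 1375 * 0.939 = 1291
40–49: 1615 * 0.925 = 1494
50+: 1036 * 0.938 + 2296 * 0.501 = 972 + 1150 = 2122
Population now: 0–9=997, 10–19=1083, 20–29=1838, 30–39=1291, 40–49=1494, 50+=2122
Total after period 2: 997 + 1083 + 1838 + 1291 + 1494 + 2122 = 8825

8825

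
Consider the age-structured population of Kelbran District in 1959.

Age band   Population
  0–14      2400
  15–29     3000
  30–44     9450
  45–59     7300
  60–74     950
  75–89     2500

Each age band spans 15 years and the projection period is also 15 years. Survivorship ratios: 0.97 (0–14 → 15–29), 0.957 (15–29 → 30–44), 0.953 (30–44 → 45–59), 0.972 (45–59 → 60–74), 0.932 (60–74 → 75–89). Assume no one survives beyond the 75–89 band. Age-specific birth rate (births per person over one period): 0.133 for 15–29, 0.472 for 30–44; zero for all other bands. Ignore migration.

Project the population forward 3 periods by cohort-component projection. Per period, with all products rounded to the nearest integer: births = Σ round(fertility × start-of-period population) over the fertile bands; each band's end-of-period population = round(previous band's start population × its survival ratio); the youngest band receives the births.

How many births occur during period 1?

4859

(Bands numbered youngest = 1 to oldest = 6.)
— Period 1 —
Births: 3000 * 0.133 = 399  |  9450 * 0.472 = 4460 → total 4859
Band 2: 2400 * 0.97 = 2328
Band 3: 3000 * 0.957 = 2871
Band 4: 9450 * 0.953 = 9006
Band 5: 7300 * 0.972 = 7096
Band 6: 950 * 0.932 = 885
Population now: 0–14=4859, 15–29=2328, 30–44=2871, 45–59=9006, 60–74=7096, 75–89=885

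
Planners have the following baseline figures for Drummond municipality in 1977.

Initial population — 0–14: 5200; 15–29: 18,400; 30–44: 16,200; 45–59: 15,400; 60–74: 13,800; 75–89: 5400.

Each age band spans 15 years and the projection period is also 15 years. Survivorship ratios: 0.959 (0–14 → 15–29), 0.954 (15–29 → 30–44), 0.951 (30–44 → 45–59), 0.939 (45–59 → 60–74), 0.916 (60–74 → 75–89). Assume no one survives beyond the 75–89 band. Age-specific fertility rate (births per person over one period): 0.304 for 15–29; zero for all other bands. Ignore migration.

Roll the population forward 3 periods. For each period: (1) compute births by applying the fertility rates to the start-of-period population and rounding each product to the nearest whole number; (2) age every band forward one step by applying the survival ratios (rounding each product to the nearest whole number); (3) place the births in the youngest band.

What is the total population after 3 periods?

After projecting period 1:
Births: 18400 * 0.304 = 5594
15–29: 5200 * 0.959 = 4987
30–44: 18400 * 0.954 = 17554
45–59: 16200 * 0.951 = 15406
60–74: 15400 * 0.939 = 14461
75–89: 13800 * 0.916 = 12641
Giving 5594 / 4987 / 17554 / 15406 / 14461 / 12641.
After projecting period 2:
Births: 4987 * 0.304 = 1516
15–29: 5594 * 0.959 = 5365
30–44: 4987 * 0.954 = 4758
45–59: 17554 * 0.951 = 16694
60–74: 15406 * 0.939 = 14466
75–89: 14461 * 0.916 = 13246
Giving 1516 / 5365 / 4758 / 16694 / 14466 / 13246.
After projecting period 3:
Births: 5365 * 0.304 = 1631
15–29: 1516 * 0.959 = 1454
30–44: 5365 * 0.954 = 5118
45–59: 4758 * 0.951 = 4525
60–74: 16694 * 0.939 = 15676
75–89: 14466 * 0.916 = 13251
Giving 1631 / 1454 / 5118 / 4525 / 15676 / 13251.
Total after period 3: 1631 + 1454 + 5118 + 4525 + 15676 + 13251 = 41655

41655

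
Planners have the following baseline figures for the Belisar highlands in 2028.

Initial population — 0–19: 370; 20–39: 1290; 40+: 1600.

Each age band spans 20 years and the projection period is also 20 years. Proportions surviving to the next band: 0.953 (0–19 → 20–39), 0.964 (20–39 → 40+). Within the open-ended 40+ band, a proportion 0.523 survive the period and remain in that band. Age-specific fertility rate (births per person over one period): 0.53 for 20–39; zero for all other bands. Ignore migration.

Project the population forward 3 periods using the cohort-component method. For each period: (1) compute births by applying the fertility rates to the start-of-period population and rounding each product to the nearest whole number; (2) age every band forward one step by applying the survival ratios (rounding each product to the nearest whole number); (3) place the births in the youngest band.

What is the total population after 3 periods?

Period 1.
Births: 1290 × 0.53 = 684
20–39: 370 × 0.953 = 353
40+: 1290 × 0.964 + 1600 × 0.523 = 1244 + 837 = 2081
Population now: 0–19=684, 20–39=353, 40+=2081
Period 2.
Births: 353 × 0.53 = 187
20–39: 684 × 0.953 = 652
40+: 353 × 0.964 + 2081 × 0.523 = 340 + 1088 = 1428
Population now: 0–19=187, 20–39=652, 40+=1428
Period 3.
Births: 652 × 0.53 = 346
20–39: 187 × 0.953 = 178
40+: 652 × 0.964 + 1428 × 0.523 = 629 + 747 = 1376
Population now: 0–19=346, 20–39=178, 40+=1376
Total after period 3: 346 + 178 + 1376 = 1900

1900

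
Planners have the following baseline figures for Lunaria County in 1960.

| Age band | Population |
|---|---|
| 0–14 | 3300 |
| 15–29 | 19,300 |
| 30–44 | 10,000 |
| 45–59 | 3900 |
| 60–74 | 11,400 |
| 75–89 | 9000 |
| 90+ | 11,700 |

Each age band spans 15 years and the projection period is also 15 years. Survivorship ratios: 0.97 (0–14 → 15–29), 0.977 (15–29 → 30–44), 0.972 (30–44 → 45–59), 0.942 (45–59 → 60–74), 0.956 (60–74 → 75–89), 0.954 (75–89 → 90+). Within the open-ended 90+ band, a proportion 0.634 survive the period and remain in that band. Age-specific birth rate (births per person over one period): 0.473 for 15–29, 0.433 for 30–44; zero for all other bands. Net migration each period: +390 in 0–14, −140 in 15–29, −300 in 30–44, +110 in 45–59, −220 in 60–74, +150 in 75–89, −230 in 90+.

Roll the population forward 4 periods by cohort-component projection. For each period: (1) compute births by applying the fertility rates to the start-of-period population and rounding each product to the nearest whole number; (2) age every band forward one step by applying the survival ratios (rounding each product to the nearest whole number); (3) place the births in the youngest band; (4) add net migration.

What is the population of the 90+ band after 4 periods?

18264

— Period 1 —
Births: 19300 × 0.473 = 9129, 10000 × 0.433 = 4330 — total 13459
15–29: 3300 × 0.97 = 3201
30–44: 19300 × 0.977 = 18856
45–59: 10000 × 0.972 = 9720
60–74: 3900 × 0.942 = 3674
75–89: 11400 × 0.956 = 10898
90+: 9000 × 0.954 + 11700 × 0.634 = 8586 + 7418 = 16004
Net migration: 0–14 + 390 → 13849; 15–29 − 140 → 3061; 30–44 − 300 → 18556; 45–59 + 110 → 9830; 60–74 − 220 → 3454; 75–89 + 150 → 11048; 90+ − 230 → 15774
Giving 13849 / 3061 / 18556 / 9830 / 3454 / 11048 / 15774.
— Period 2 —
Births: 3061 × 0.473 = 1448, 18556 × 0.433 = 8035 — total 9483
15–29: 13849 × 0.97 = 13434
30–44: 3061 × 0.977 = 2991
45–59: 18556 × 0.972 = 18036
60–74: 9830 × 0.942 = 9260
75–89: 3454 × 0.956 = 3302
90+: 11048 × 0.954 + 15774 × 0.634 = 10540 + 10001 = 20541
Net migration: 0–14 + 390 → 9873; 15–29 − 140 → 13294; 30–44 − 300 → 2691; 45–59 + 110 → 18146; 60–74 − 220 → 9040; 75–89 + 150 → 3452; 90+ − 230 → 20311
Giving 9873 / 13294 / 2691 / 18146 / 9040 / 3452 / 20311.
— Period 3 —
Births: 13294 × 0.473 = 6288, 2691 × 0.433 = 1165 — total 7453
15–29: 9873 × 0.97 = 9577
30–44: 13294 × 0.977 = 12988
45–59: 2691 × 0.972 = 2616
60–74: 18146 × 0.942 = 17094
75–89: 9040 × 0.956 = 8642
90+: 3452 × 0.954 + 20311 × 0.634 = 3293 + 12877 = 16170
Net migration: 0–14 + 390 → 7843; 15–29 − 140 → 9437; 30–44 − 300 → 12688; 45–59 + 110 → 2726; 60–74 − 220 → 16874; 75–89 + 150 → 8792; 90+ − 230 → 15940
Giving 7843 / 9437 / 12688 / 2726 / 16874 / 8792 / 15940.
— Period 4 —
Births: 9437 × 0.473 = 4464, 12688 × 0.433 = 5494 — total 9958
15–29: 7843 × 0.97 = 7608
30–44: 9437 × 0.977 = 9220
45–59: 12688 × 0.972 = 12333
60–74: 2726 × 0.942 = 2568
75–89: 16874 × 0.956 = 16132
90+: 8792 × 0.954 + 15940 × 0.634 = 8388 + 10106 = 18494
Net migration: 0–14 + 390 → 10348; 15–29 − 140 → 7468; 30–44 − 300 → 8920; 45–59 + 110 → 12443; 60–74 − 220 → 2348; 75–89 + 150 → 16282; 90+ − 230 → 18264
Giving 10348 / 7468 / 8920 / 12443 / 2348 / 16282 / 18264.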